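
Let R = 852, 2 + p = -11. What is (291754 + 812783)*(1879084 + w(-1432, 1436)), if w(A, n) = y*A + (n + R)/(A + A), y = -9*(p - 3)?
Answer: 330747707526957/179 ≈ 1.8478e+12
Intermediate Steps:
p = -13 (p = -2 - 11 = -13)
y = 144 (y = -9*(-13 - 3) = -9*(-16) = 144)
w(A, n) = 144*A + (852 + n)/(2*A) (w(A, n) = 144*A + (n + 852)/(A + A) = 144*A + (852 + n)/((2*A)) = 144*A + (852 + n)*(1/(2*A)) = 144*A + (852 + n)/(2*A))
(291754 + 812783)*(1879084 + w(-1432, 1436)) = (291754 + 812783)*(1879084 + (½)*(852 + 1436 + 288*(-1432)²)/(-1432)) = 1104537*(1879084 + (½)*(-1/1432)*(852 + 1436 + 288*2050624)) = 1104537*(1879084 + (½)*(-1/1432)*(852 + 1436 + 590579712)) = 1104537*(1879084 + (½)*(-1/1432)*590582000) = 1104537*(1879084 - 36911375/179) = 1104537*(299444661/179) = 330747707526957/179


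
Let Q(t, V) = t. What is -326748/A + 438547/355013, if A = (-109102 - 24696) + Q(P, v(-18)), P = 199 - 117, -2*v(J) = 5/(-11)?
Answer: 14553378198/3955909859 ≈ 3.6789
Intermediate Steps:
v(J) = 5/22 (v(J) = -5/(2*(-11)) = -5*(-1)/(2*11) = -½*(-5/11) = 5/22)
P = 82
A = -133716 (A = (-109102 - 24696) + 82 = -133798 + 82 = -133716)
-326748/A + 438547/355013 = -326748/(-133716) + 438547/355013 = -326748*(-1/133716) + 438547*(1/355013) = 27229/11143 + 438547/355013 = 14553378198/3955909859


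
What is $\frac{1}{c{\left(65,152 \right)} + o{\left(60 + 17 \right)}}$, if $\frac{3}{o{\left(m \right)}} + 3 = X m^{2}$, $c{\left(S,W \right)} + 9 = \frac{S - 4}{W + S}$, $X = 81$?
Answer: $- \frac{34737794}{302874927} \approx -0.11469$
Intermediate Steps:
$c{\left(S,W \right)} = -9 + \frac{-4 + S}{S + W}$ ($c{\left(S,W \right)} = -9 + \frac{S - 4}{W + S} = -9 + \frac{-4 + S}{S + W}$)
$o{\left(m \right)} = \frac{3}{-3 + 81 m^{2}}$
$\frac{1}{c{\left(65,152 \right)} + o{\left(60 + 17 \right)}} = \frac{1}{\frac{-4 - 1368 - 520}{65 + 152} + \frac{1}{-1 + 27 \left(60 + 17\right)^{2}}} = \frac{1}{\frac{-4 - 1368 - 520}{217} + \frac{1}{-1 + 27 \cdot 77^{2}}} = \frac{1}{\frac{1}{217} \left(-1892\right) + \frac{1}{-1 + 27 \cdot 5929}} = \frac{1}{- \frac{1892}{217} + \frac{1}{-1 + 160083}} = \frac{1}{- \frac{1892}{217} + \frac{1}{160082}} = \frac{1}{- \frac{302874927}{34737794}} = - \frac{34737794}{302874927}$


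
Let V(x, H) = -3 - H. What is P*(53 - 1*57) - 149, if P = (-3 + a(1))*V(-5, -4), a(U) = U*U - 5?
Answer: -121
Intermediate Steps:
a(U) = -5 + U² (a(U) = U² - 5 = -5 + U²)
P = -7 (P = (-3 + (-5 + 1²))*(-3 - 1*(-4)) = (-3 + (-5 + 1))*(-3 + 4) = (-3 - 4)*1 = -7*1 = -7)
P*(53 - 1*57) - 149 = -7*(53 - 1*57) - 149 = -7*(53 - 57) - 149 = -7*(-4) - 149 = 28 - 149 = -121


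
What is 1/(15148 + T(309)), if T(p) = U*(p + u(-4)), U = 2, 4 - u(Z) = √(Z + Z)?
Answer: 7887/124409554 + I*√2/62204777 ≈ 6.3395e-5 + 2.2735e-8*I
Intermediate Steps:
u(Z) = 4 - √2*√Z (u(Z) = 4 - √(Z + Z) = 4 - √(2*Z) = 4 - √2*√Z)
T(p) = 8 + 2*p - 4*I*√2 (T(p) = 2*(p + (4 - √2*√(-4))) = 2*(p + (4 - √2*2*I)) = 2*(p + (4 - 2*I*√2)) = 2*(4 + p - 2*I*√2) = 8 + 2*p - 4*I*√2)
1/(15148 + T(309)) = 1/(15148 + (8 + 2*309 - 4*I*√2)) = 1/(15148 + (8 + 618 - 4*I*√2)) = 1/(15148 + (626 - 4*I*√2)) = 1/(15774 - 4*I*√2)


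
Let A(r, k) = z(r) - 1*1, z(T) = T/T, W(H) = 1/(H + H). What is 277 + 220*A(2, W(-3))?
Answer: 277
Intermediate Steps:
W(H) = 1/(2*H)
z(T) = 1
A(r, k) = 0 (A(r, k) = 1 - 1*1 = 1 - 1 = 0)
277 + 220*A(2, W(-3)) = 277 + 220*0 = 277 + 0 = 277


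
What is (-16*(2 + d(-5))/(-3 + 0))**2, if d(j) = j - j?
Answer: 1024/9 ≈ 113.78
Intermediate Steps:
d(j) = 0
(-16*(2 + d(-5))/(-3 + 0))**2 = (-16*(2 + 0)/(-3 + 0))**2 = (-32/(-3))**2 = (-32*(-1)/3)**2 = (-16*(-2/3))**2 = (32/3)**2 = 1024/9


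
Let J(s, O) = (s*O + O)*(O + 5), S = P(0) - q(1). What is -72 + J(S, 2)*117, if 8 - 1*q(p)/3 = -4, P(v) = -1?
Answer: -59040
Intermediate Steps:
q(p) = 36 (q(p) = 24 - 3*(-4) = 24 + 12 = 36)
S = -37 (S = -1 - 1*36 = -1 - 36 = -37)
J(s, O) = (5 + O)*(O + O*s) (J(s, O) = (O*s + O)*(5 + O) = (O + O*s)*(5 + O) = (5 + O)*(O + O*s))
-72 + J(S, 2)*117 = -72 + (2*(5 + 2 + 5*(-37) + 2*(-37)))*117 = -72 + (2*(5 + 2 - 185 - 74))*117 = -72 + (2*(-252))*117 = -72 - 504*117 = -72 - 58968 = -59040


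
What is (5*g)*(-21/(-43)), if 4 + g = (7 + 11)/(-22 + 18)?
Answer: -1785/86 ≈ -20.756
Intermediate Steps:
g = -17/2 (g = -4 + (7 + 11)/(-22 + 18) = -4 + 18/(-4) = -4 + 18*(-¼) = -4 - 9/2 = -17/2 ≈ -8.5000)
(5*g)*(-21/(-43)) = (5*(-17/2))*(-21/(-43)) = -(-1785)*(-1)/(2*43) = -85/2*21/43 = -1785/86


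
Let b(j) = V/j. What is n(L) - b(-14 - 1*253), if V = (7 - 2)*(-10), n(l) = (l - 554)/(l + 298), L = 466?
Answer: -15424/50997 ≈ -0.30245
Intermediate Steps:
n(l) = (-554 + l)/(298 + l)
V = -50 (V = 5*(-10) = -50)
b(j) = -50/j
n(L) - b(-14 - 1*253) = (-554 + 466)/(298 + 466) - (-50)/(-14 - 1*253) = -88/764 - (-50)/(-14 - 253) = (1/764)*(-88) - (-50)/(-267) = -22/191 - (-50)*(-1)/267 = -22/191 - 1*50/267 = -22/191 - 50/267 = -15424/50997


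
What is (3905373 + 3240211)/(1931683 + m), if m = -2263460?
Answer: -7145584/331777 ≈ -21.537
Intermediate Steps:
(3905373 + 3240211)/(1931683 + m) = (3905373 + 3240211)/(1931683 - 2263460) = 7145584/(-331777) = 7145584*(-1/331777) = -7145584/331777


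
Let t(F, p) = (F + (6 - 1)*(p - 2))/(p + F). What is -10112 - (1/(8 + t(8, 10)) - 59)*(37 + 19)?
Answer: -27253/4 ≈ -6813.3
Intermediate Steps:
t(F, p) = (-10 + F + 5*p)/(F + p) (t(F, p) = (F + 5*(-2 + p))/(F + p) = (F + (-10 + 5*p))/(F + p) = (-10 + F + 5*p)/(F + p))
-10112 - (1/(8 + t(8, 10)) - 59)*(37 + 19) = -10112 - (1/(8 + (-10 + 8 + 5*10)/(8 + 10)) - 59)*(37 + 19) = -10112 - (1/(8 + (-10 + 8 + 50)/18) - 59)*56 = -10112 - (1/(8 + (1/18)*48) - 59)*56 = -10112 - (1/(8 + 8/3) - 59)*56 = -10112 - (1/(32/3) - 59)*56 = -10112 - (3/32 - 59)*56 = -10112 - (-1885)*56/32 = -10112 - 1*(-13195/4) = -10112 + 13195/4 = -27253/4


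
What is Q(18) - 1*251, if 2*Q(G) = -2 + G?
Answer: -243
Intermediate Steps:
Q(G) = -1 + G/2 (Q(G) = (-2 + G)/2 = -1 + G/2)
Q(18) - 1*251 = (-1 + (1/2)*18) - 1*251 = (-1 + 9) - 251 = 8 - 251 = -243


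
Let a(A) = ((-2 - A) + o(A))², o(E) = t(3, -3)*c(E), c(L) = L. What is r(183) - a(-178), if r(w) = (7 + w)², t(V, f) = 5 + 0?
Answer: -473696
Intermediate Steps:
t(V, f) = 5
o(E) = 5*E
a(A) = (-2 + 4*A)² (a(A) = ((-2 - A) + 5*A)² = (-2 + 4*A)²)
r(183) - a(-178) = (7 + 183)² - 4*(1 - 2*(-178))² = 190² - 4*(1 + 356)² = 36100 - 4*357² = 36100 - 4*127449 = 36100 - 1*509796 = 36100 - 509796 = -473696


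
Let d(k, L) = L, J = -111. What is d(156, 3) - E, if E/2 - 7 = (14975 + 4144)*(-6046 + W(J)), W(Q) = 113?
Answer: 226866043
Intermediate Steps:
E = -226866040 (E = 14 + 2*((14975 + 4144)*(-6046 + 113)) = 14 + 2*(19119*(-5933)) = 14 + 2*(-113433027) = 14 - 226866054 = -226866040)
d(156, 3) - E = 3 - 1*(-226866040) = 3 + 226866040 = 226866043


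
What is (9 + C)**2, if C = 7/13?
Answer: 15376/169 ≈ 90.982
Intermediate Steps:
C = 7/13 (C = 7*(1/13) = 7/13 ≈ 0.53846)
(9 + C)**2 = (9 + 7/13)**2 = (124/13)**2 = 15376/169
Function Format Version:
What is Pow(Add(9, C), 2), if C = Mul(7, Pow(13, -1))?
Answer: Rational(15376, 169) ≈ 90.982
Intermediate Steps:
C = Rational(7, 13) (C = Mul(7, Rational(1, 13)) = Rational(7, 13) ≈ 0.53846)
Pow(Add(9, C), 2) = Pow(Add(9, Rational(7, 13)), 2) = Pow(Rational(124, 13), 2) = Rational(15376, 169)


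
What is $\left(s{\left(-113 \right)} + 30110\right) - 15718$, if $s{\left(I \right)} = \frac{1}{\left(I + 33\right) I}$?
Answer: $\frac{130103681}{9040} \approx 14392.0$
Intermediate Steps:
$s{\left(I \right)} = \frac{1}{I \left(33 + I\right)}$ ($s{\left(I \right)} = \frac{1}{\left(33 + I\right) I} = \frac{1}{I \left(33 + I\right)}$)
$\left(s{\left(-113 \right)} + 30110\right) - 15718 = \left(\frac{1}{\left(-113\right) \left(33 - 113\right)} + 30110\right) - 15718 = \left(- \frac{1}{113 \left(-80\right)} + 30110\right) - 15718 = \left(\left(- \frac{1}{113}\right) \left(- \frac{1}{80}\right) + 30110\right) - 15718 = \left(\frac{1}{9040} + 30110\right) - 15718 = \frac{272194401}{9040} - 15718 = \frac{130103681}{9040}$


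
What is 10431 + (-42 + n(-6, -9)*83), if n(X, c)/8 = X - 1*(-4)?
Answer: 9061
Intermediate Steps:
n(X, c) = 32 + 8*X (n(X, c) = 8*(X - 1*(-4)) = 8*(X + 4) = 8*(4 + X) = 32 + 8*X)
10431 + (-42 + n(-6, -9)*83) = 10431 + (-42 + (32 + 8*(-6))*83) = 10431 + (-42 + (32 - 48)*83) = 10431 + (-42 - 16*83) = 10431 + (-42 - 1328) = 10431 - 1370 = 9061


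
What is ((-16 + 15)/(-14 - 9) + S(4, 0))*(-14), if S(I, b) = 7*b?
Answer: -14/23 ≈ -0.60870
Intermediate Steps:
((-16 + 15)/(-14 - 9) + S(4, 0))*(-14) = ((-16 + 15)/(-14 - 9) + 7*0)*(-14) = (-1/(-23) + 0)*(-14) = (-1*(-1/23) + 0)*(-14) = (1/23 + 0)*(-14) = (1/23)*(-14) = -14/23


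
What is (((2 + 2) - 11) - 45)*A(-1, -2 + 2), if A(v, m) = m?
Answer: 0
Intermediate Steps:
(((2 + 2) - 11) - 45)*A(-1, -2 + 2) = (((2 + 2) - 11) - 45)*(-2 + 2) = ((4 - 11) - 45)*0 = (-7 - 45)*0 = -52*0 = 0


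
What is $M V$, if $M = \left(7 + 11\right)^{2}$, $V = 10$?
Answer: $3240$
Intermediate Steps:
$M = 324$ ($M = 18^{2} = 324$)
$M V = 324 \cdot 10 = 3240$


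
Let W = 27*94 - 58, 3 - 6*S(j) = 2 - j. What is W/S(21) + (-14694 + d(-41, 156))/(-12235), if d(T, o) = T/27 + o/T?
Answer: 100947432461/148985595 ≈ 677.57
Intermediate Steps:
d(T, o) = T/27 + o/T (d(T, o) = T*(1/27) + o/T = T/27 + o/T)
S(j) = ⅙ + j/6 (S(j) = ½ - (2 - j)/6 = ½ + (-⅓ + j/6) = ⅙ + j/6)
W = 2480 (W = 2538 - 58 = 2480)
W/S(21) + (-14694 + d(-41, 156))/(-12235) = 2480/(⅙ + (⅙)*21) + (-14694 + ((1/27)*(-41) + 156/(-41)))/(-12235) = 2480/(⅙ + 7/2) + (-14694 + (-41/27 + 156*(-1/41)))*(-1/12235) = 2480/(11/3) + (-14694 + (-41/27 - 156/41))*(-1/12235) = 2480*(3/11) + (-14694 - 5893/1107)*(-1/12235) = 7440/11 - 16272151/1107*(-1/12235) = 7440/11 + 16272151/13544145 = 100947432461/148985595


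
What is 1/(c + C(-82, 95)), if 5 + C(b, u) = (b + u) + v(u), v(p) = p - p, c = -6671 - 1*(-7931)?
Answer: 1/1268 ≈ 0.00078864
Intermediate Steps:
c = 1260 (c = -6671 + 7931 = 1260)
v(p) = 0
C(b, u) = -5 + b + u (C(b, u) = -5 + ((b + u) + 0) = -5 + (b + u) = -5 + b + u)
1/(c + C(-82, 95)) = 1/(1260 + (-5 - 82 + 95)) = 1/(1260 + 8) = 1/1268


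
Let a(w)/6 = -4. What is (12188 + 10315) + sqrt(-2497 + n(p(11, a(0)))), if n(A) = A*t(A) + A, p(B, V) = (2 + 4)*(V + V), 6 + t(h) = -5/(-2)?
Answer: 22503 + I*sqrt(1777) ≈ 22503.0 + 42.154*I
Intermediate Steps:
a(w) = -24 (a(w) = 6*(-4) = -24)
t(h) = -7/2 (t(h) = -6 - 5/(-2) = -6 - 5*(-1/2) = -6 + 5/2 = -7/2)
p(B, V) = 12*V (p(B, V) = 6*(2*V) = 12*V)
n(A) = -5*A/2 (n(A) = A*(-7/2) + A = -7*A/2 + A = -5*A/2)
(12188 + 10315) + sqrt(-2497 + n(p(11, a(0)))) = (12188 + 10315) + sqrt(-2497 - 30*(-24)) = 22503 + sqrt(-2497 - 5/2*(-288)) = 22503 + sqrt(-2497 + 720) = 22503 + sqrt(-1777) = 22503 + I*sqrt(1777)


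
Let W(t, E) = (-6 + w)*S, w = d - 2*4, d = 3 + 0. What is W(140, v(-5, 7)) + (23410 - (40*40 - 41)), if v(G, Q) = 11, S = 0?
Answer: 21851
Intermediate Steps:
d = 3
w = -5 (w = 3 - 2*4 = 3 - 8 = -5)
W(t, E) = 0 (W(t, E) = (-6 - 5)*0 = -11*0 = 0)
W(140, v(-5, 7)) + (23410 - (40*40 - 41)) = 0 + (23410 - (40*40 - 41)) = 0 + (23410 - (1600 - 41)) = 0 + (23410 - 1*1559) = 0 + (23410 - 1559) = 0 + 21851 = 21851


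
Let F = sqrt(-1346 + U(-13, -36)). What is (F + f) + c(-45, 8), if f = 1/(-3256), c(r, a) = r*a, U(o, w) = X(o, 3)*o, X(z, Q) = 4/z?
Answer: -1172161/3256 + I*sqrt(1342) ≈ -360.0 + 36.633*I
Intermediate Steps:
U(o, w) = 4 (U(o, w) = (4/o)*o = 4)
c(r, a) = a*r
f = -1/3256 ≈ -0.00030713
F = I*sqrt(1342) (F = sqrt(-1346 + 4) = sqrt(-1342) = I*sqrt(1342) ≈ 36.633*I)
(F + f) + c(-45, 8) = (I*sqrt(1342) - 1/3256) + 8*(-45) = (-1/3256 + I*sqrt(1342)) - 360 = -1172161/3256 + I*sqrt(1342)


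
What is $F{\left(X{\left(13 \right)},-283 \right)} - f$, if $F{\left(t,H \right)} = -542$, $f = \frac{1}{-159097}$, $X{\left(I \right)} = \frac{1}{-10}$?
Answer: $- \frac{86230573}{159097} \approx -542.0$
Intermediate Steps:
$X{\left(I \right)} = - \frac{1}{10}$
$f = - \frac{1}{159097} \approx -6.2855 \cdot 10^{-6}$
$F{\left(X{\left(13 \right)},-283 \right)} - f = -542 - - \frac{1}{159097} = -542 + \frac{1}{159097} = - \frac{86230573}{159097}$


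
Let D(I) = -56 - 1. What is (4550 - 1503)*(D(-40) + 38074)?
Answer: 115837799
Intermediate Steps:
D(I) = -57
(4550 - 1503)*(D(-40) + 38074) = (4550 - 1503)*(-57 + 38074) = 3047*38017 = 115837799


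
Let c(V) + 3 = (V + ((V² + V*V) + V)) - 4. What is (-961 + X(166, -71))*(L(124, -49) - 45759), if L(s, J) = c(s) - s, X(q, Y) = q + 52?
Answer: 11063270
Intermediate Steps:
X(q, Y) = 52 + q
c(V) = -7 + 2*V + 2*V² (c(V) = -3 + ((V + ((V² + V*V) + V)) - 4) = -3 + ((V + ((V² + V²) + V)) - 4) = -3 + ((V + (2*V² + V)) - 4) = -3 + ((V + (V + 2*V²)) - 4) = -3 + ((2*V + 2*V²) - 4) = -3 + (-4 + 2*V + 2*V²) = -7 + 2*V + 2*V²)
L(s, J) = -7 + s + 2*s² (L(s, J) = (-7 + 2*s + 2*s²) - s = -7 + s + 2*s²)
(-961 + X(166, -71))*(L(124, -49) - 45759) = (-961 + (52 + 166))*((-7 + 124 + 2*124²) - 45759) = (-961 + 218)*((-7 + 124 + 2*15376) - 45759) = -743*((-7 + 124 + 30752) - 45759) = -743*(30869 - 45759) = -743*(-14890) = 11063270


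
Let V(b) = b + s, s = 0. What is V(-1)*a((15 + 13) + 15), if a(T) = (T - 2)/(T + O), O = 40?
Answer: -41/83 ≈ -0.49398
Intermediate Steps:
V(b) = b (V(b) = b + 0 = b)
a(T) = (-2 + T)/(40 + T) (a(T) = (T - 2)/(T + 40) = (-2 + T)/(40 + T))
V(-1)*a((15 + 13) + 15) = -(-2 + ((15 + 13) + 15))/(40 + ((15 + 13) + 15)) = -(-2 + (28 + 15))/(40 + (28 + 15)) = -(-2 + 43)/(40 + 43) = -41/83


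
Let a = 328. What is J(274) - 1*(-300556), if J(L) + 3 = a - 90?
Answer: 300791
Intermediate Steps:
J(L) = 235 (J(L) = -3 + (328 - 90) = -3 + 238 = 235)
J(274) - 1*(-300556) = 235 - 1*(-300556) = 235 + 300556 = 300791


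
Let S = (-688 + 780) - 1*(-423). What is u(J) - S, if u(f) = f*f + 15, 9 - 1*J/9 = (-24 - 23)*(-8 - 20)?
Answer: 138367669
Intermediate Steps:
J = -11763 (J = 81 - 9*(-24 - 23)*(-8 - 20) = 81 - (-423)*(-28) = 81 - 9*1316 = 81 - 11844 = -11763)
u(f) = 15 + f**2 (u(f) = f**2 + 15 = 15 + f**2)
S = 515 (S = 92 + 423 = 515)
u(J) - S = (15 + (-11763)**2) - 1*515 = (15 + 138368169) - 515 = 138368184 - 515 = 138367669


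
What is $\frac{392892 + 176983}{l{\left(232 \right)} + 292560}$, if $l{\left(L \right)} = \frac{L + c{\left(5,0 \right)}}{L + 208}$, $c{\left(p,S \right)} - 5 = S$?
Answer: $\frac{250745000}{128726637} \approx 1.9479$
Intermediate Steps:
$c{\left(p,S \right)} = 5 + S$
$l{\left(L \right)} = \frac{5 + L}{208 + L}$ ($l{\left(L \right)} = \frac{L + \left(5 + 0\right)}{L + 208} = \frac{L + 5}{208 + L} = \frac{5 + L}{208 + L}$)
$\frac{392892 + 176983}{l{\left(232 \right)} + 292560} = \frac{392892 + 176983}{\frac{5 + 232}{208 + 232} + 292560} = \frac{569875}{\frac{1}{440} \cdot 237 + 292560} = \frac{569875}{\frac{237}{440} + 292560} = \frac{569875}{\frac{128726637}{440}} = 569875 \cdot \frac{440}{128726637} = \frac{250745000}{128726637}$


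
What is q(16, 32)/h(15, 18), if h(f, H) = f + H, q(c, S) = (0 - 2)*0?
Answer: 0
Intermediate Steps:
q(c, S) = 0 (q(c, S) = -2*0 = 0)
h(f, H) = H + f
q(16, 32)/h(15, 18) = 0/(18 + 15) = 0/33 = 0*(1/33) = 0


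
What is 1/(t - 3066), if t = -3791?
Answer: -1/6857 ≈ -0.00014584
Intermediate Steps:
1/(t - 3066) = 1/(-3791 - 3066) = 1/(-6857) = -1/6857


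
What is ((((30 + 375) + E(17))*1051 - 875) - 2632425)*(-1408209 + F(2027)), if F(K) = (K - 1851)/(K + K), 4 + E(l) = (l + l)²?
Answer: 2845570811302615/2027 ≈ 1.4038e+12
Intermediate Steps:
E(l) = -4 + 4*l² (E(l) = -4 + (l + l)² = -4 + (2*l)² = -4 + 4*l²)
F(K) = (-1851 + K)/(2*K) (F(K) = (-1851 + K)/((2*K)) = (-1851 + K)*(1/(2*K)) = (-1851 + K)/(2*K))
((((30 + 375) + E(17))*1051 - 875) - 2632425)*(-1408209 + F(2027)) = ((((30 + 375) + (-4 + 4*17²))*1051 - 875) - 2632425)*(-1408209 + (½)*(-1851 + 2027)/2027) = (((405 + (-4 + 4*289))*1051 - 875) - 2632425)*(-1408209 + (½)*(1/2027)*176) = (((405 + (-4 + 1156))*1051 - 875) - 2632425)*(-1408209 + 88/2027) = (((405 + 1152)*1051 - 875) - 2632425)*(-2854439555/2027) = ((1557*1051 - 875) - 2632425)*(-2854439555/2027) = ((1636407 - 875) - 2632425)*(-2854439555/2027) = (1635532 - 2632425)*(-2854439555/2027) = -996893*(-2854439555/2027) = 2845570811302615/2027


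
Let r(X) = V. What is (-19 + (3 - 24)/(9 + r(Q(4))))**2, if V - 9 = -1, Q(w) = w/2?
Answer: 118336/289 ≈ 409.47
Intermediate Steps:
Q(w) = w/2 (Q(w) = w*(1/2) = w/2)
V = 8 (V = 9 - 1 = 8)
r(X) = 8
(-19 + (3 - 24)/(9 + r(Q(4))))**2 = (-19 + (3 - 24)/(9 + 8))**2 = (-19 - 21/17)**2 = (-344/17)**2 = 118336/289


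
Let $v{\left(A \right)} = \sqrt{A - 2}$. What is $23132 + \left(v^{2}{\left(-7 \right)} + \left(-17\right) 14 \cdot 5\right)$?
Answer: $21933$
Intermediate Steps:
$v{\left(A \right)} = \sqrt{-2 + A}$
$23132 + \left(v^{2}{\left(-7 \right)} + \left(-17\right) 14 \cdot 5\right) = 23132 + \left(\left(\sqrt{-2 - 7}\right)^{2} + \left(-17\right) 14 \cdot 5\right) = 23132 + \left(\left(\sqrt{-9}\right)^{2} - 1190\right) = 23132 - \left(1190 - \left(3 i\right)^{2}\right) = 23132 - 1199 = 21933$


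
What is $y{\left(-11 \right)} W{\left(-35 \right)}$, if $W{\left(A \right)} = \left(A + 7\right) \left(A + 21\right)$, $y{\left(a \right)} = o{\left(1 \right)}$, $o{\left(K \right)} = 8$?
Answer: $3136$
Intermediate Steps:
$y{\left(a \right)} = 8$
$W{\left(A \right)} = \left(7 + A\right) \left(21 + A\right)$
$y{\left(-11 \right)} W{\left(-35 \right)} = 8 \left(147 + \left(-35\right)^{2} + 28 \left(-35\right)\right) = 8 \left(147 + 1225 - 980\right) = 8 \cdot 392 = 3136$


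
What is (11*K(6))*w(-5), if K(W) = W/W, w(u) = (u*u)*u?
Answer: -1375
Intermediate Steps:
w(u) = u³ (w(u) = u²*u = u³)
K(W) = 1
(11*K(6))*w(-5) = (11*1)*(-5)³ = 11*(-125) = -1375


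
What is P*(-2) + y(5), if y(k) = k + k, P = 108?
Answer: -206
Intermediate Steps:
y(k) = 2*k
P*(-2) + y(5) = 108*(-2) + 2*5 = -216 + 10 = -206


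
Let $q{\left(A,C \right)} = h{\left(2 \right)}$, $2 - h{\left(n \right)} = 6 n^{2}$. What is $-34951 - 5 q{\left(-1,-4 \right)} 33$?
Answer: $-31321$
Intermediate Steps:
$h{\left(n \right)} = 2 - 6 n^{2}$
$q{\left(A,C \right)} = -22$ ($q{\left(A,C \right)} = 2 - 6 \cdot 2^{2} = 2 - 24 = -22$)
$-34951 - 5 q{\left(-1,-4 \right)} 33 = -34951 - 5 \left(-22\right) 33 = -34951 - \left(-110\right) 33 = -34951 - -3630 = -34951 + 3630 = -31321$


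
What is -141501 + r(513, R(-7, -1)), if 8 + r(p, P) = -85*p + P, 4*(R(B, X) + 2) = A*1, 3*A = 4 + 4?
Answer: -555346/3 ≈ -1.8512e+5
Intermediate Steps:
A = 8/3 (A = (4 + 4)/3 = (⅓)*8 = 8/3 ≈ 2.6667)
R(B, X) = -4/3 (R(B, X) = -2 + ((8/3)*1)/4 = -2 + (¼)*(8/3) = -2 + ⅔ = -4/3)
r(p, P) = -8 + P - 85*p (r(p, P) = -8 + (-85*p + P) = -8 + (P - 85*p) = -8 + P - 85*p)
-141501 + r(513, R(-7, -1)) = -141501 + (-8 - 4/3 - 85*513) = -141501 + (-8 - 4/3 - 43605) = -141501 - 130843/3 = -555346/3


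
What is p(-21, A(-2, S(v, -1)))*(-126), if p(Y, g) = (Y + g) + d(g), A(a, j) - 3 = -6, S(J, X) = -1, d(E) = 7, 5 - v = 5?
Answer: 2142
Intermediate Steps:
v = 0 (v = 5 - 1*5 = 5 - 5 = 0)
A(a, j) = -3 (A(a, j) = 3 - 6 = -3)
p(Y, g) = 7 + Y + g (p(Y, g) = (Y + g) + 7 = 7 + Y + g)
p(-21, A(-2, S(v, -1)))*(-126) = (7 - 21 - 3)*(-126) = -17*(-126) = 2142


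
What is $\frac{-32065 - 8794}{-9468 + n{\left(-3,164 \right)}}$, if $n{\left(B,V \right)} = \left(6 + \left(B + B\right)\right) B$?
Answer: $\frac{40859}{9468} \approx 4.3155$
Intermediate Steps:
$n{\left(B,V \right)} = B \left(6 + 2 B\right)$ ($n{\left(B,V \right)} = \left(6 + 2 B\right) B = B \left(6 + 2 B\right)$)
$\frac{-32065 - 8794}{-9468 + n{\left(-3,164 \right)}} = \frac{-32065 - 8794}{-9468 + 2 \left(-3\right) \left(3 - 3\right)} = - \frac{40859}{-9468 + 2 \left(-3\right) 0} = - \frac{40859}{-9468 + 0} = - \frac{40859}{-9468} = \left(-40859\right) \left(- \frac{1}{9468}\right) = \frac{40859}{9468}$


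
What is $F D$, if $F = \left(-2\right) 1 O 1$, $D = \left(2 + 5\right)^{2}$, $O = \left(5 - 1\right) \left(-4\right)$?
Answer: $1568$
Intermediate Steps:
$O = -16$ ($O = 4 \left(-4\right) = -16$)
$D = 49$ ($D = 7^{2} = 49$)
$F = 32$ ($F = \left(-2\right) 1 \left(\left(-16\right) 1\right) = \left(-2\right) \left(-16\right) = 32$)
$F D = 32 \cdot 49 = 1568$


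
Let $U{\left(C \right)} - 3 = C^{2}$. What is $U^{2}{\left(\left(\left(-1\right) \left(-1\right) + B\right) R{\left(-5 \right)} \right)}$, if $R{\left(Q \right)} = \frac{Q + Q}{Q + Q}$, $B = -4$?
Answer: $144$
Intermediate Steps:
$R{\left(Q \right)} = 1$ ($R{\left(Q \right)} = \frac{2 Q}{2 Q} = 2 Q \frac{1}{2 Q} = 1$)
$U{\left(C \right)} = 3 + C^{2}$
$U^{2}{\left(\left(\left(-1\right) \left(-1\right) + B\right) R{\left(-5 \right)} \right)} = \left(3 + \left(\left(\left(-1\right) \left(-1\right) - 4\right) 1\right)^{2}\right)^{2} = \left(3 + \left(\left(1 - 4\right) 1\right)^{2}\right)^{2} = \left(3 + \left(\left(-3\right) 1\right)^{2}\right)^{2} = \left(3 + \left(-3\right)^{2}\right)^{2} = \left(3 + 9\right)^{2} = 12^{2} = 144$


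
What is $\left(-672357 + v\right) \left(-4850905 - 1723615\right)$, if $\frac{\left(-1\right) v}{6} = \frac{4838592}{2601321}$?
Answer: $\frac{3833044687601801160}{867107} \approx 4.4205 \cdot 10^{12}$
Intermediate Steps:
$v = - \frac{9677184}{867107}$ ($v = - 6 \cdot \frac{4838592}{2601321} = - 6 \cdot 4838592 \cdot \frac{1}{2601321} = \left(-6\right) \frac{1612864}{867107} = - \frac{9677184}{867107} \approx -11.16$)
$\left(-672357 + v\right) \left(-4850905 - 1723615\right) = \left(-672357 - \frac{9677184}{867107}\right) \left(-4850905 - 1723615\right) = \left(- \frac{583015138383}{867107}\right) \left(-6574520\right) = \frac{3833044687601801160}{867107}$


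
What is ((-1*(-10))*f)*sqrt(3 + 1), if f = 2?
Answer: 40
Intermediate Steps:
((-1*(-10))*f)*sqrt(3 + 1) = (-1*(-10)*2)*sqrt(3 + 1) = (10*2)*sqrt(4) = 20*2 = 40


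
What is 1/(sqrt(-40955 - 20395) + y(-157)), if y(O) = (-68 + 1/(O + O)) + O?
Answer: -22184414/11040428401 - 492980*I*sqrt(2454)/11040428401 ≈ -0.0020094 - 0.002212*I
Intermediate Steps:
y(O) = -68 + O + 1/(2*O) (y(O) = (-68 + 1/(2*O)) + O = -68 + O + 1/(2*O))
1/(sqrt(-40955 - 20395) + y(-157)) = 1/(sqrt(-40955 - 20395) + (-68 - 157 + (1/2)/(-157))) = 1/(sqrt(-61350) + (-68 - 157 + (1/2)*(-1/157))) = 1/(5*I*sqrt(2454) + (-68 - 157 - 1/314)) = 1/(5*I*sqrt(2454) - 70651/314) = 1/(-70651/314 + 5*I*sqrt(2454))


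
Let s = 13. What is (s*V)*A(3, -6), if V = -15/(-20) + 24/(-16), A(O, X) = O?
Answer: -117/4 ≈ -29.250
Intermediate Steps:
V = -¾ (V = -15*(-1/20) + 24*(-1/16) = ¾ - 3/2 = -¾ ≈ -0.75000)
(s*V)*A(3, -6) = (13*(-¾))*3 = -39/4*3 = -117/4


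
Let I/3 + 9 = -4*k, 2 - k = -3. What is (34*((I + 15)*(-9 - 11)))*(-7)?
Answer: -342720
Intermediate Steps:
k = 5 (k = 2 - 1*(-3) = 2 + 3 = 5)
I = -87 (I = -27 + 3*(-4*5) = -27 + 3*(-20) = -27 - 60 = -87)
(34*((I + 15)*(-9 - 11)))*(-7) = (34*((-87 + 15)*(-9 - 11)))*(-7) = (34*(-72*(-20)))*(-7) = (34*1440)*(-7) = 48960*(-7) = -342720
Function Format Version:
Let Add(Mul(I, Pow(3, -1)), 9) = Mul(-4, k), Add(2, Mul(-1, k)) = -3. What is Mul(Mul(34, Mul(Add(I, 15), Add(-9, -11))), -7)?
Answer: -342720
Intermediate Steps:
k = 5 (k = Add(2, Mul(-1, -3)) = Add(2, 3) = 5)
I = -87 (I = Add(-27, Mul(3, Mul(-4, 5))) = Add(-27, Mul(3, -20)) = Add(-27, -60) = -87)
Mul(Mul(34, Mul(Add(I, 15), Add(-9, -11))), -7) = Mul(Mul(34, Mul(Add(-87, 15), Add(-9, -11))), -7) = Mul(Mul(34, Mul(-72, -20)), -7) = Mul(Mul(34, 1440), -7) = Mul(48960, -7) = -342720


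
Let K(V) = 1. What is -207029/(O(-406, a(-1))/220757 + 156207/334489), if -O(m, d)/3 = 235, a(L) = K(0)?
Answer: -15287184534668017/34247973954 ≈ -4.4637e+5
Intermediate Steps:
a(L) = 1
O(m, d) = -705 (O(m, d) = -3*235 = -705)
-207029/(O(-406, a(-1))/220757 + 156207/334489) = -207029/(-705/220757 + 156207/334489) = -207029/34247973954/73840788173 = -207029*73840788173/34247973954 = -15287184534668017/34247973954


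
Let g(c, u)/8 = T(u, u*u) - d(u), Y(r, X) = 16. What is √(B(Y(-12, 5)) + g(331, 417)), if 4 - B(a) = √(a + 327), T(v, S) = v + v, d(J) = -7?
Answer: √(6732 - 7*√7) ≈ 81.936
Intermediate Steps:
T(v, S) = 2*v
B(a) = 4 - √(327 + a) (B(a) = 4 - √(a + 327) = 4 - √(327 + a))
g(c, u) = 56 + 16*u (g(c, u) = 8*(2*u - 1*(-7)) = 8*(2*u + 7) = 8*(7 + 2*u) = 56 + 16*u)
√(B(Y(-12, 5)) + g(331, 417)) = √((4 - √(327 + 16)) + (56 + 16*417)) = √((4 - √343) + (56 + 6672)) = √((4 - 7*√7) + 6728) = √(6732 - 7*√7)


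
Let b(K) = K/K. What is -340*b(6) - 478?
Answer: -818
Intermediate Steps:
b(K) = 1
-340*b(6) - 478 = -340*1 - 478 = -340 - 478 = -818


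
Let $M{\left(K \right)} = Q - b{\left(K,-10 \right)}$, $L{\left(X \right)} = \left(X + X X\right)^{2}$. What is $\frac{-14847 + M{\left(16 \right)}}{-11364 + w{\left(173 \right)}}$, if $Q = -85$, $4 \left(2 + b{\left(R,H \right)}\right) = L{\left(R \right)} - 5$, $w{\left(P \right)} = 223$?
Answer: $\frac{133699}{44564} \approx 3.0002$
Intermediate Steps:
$L{\left(X \right)} = \left(X + X^{2}\right)^{2}$
$b{\left(R,H \right)} = - \frac{13}{4} + \frac{R^{2} \left(1 + R\right)^{2}}{4}$ ($b{\left(R,H \right)} = -2 + \frac{R^{2} \left(1 + R\right)^{2} - 5}{4} = -2 + \frac{-5 + R^{2} \left(1 + R\right)^{2}}{4} = -2 + \left(- \frac{5}{4} + \frac{R^{2} \left(1 + R\right)^{2}}{4}\right) = - \frac{13}{4} + \frac{R^{2} \left(1 + R\right)^{2}}{4}$)
$M{\left(K \right)} = - \frac{327}{4} - \frac{K^{2} \left(1 + K\right)^{2}}{4}$ ($M{\left(K \right)} = -85 - \left(- \frac{13}{4} + \frac{K^{2} \left(1 + K\right)^{2}}{4}\right) = - \frac{327}{4} - \frac{K^{2} \left(1 + K\right)^{2}}{4}$)
$\frac{-14847 + M{\left(16 \right)}}{-11364 + w{\left(173 \right)}} = \frac{-14847 - \left(\frac{327}{4} + \frac{16^{2} \left(1 + 16\right)^{2}}{4}\right)}{-11364 + 223} = \frac{-14847 - \left(\frac{327}{4} + 64 \cdot 17^{2}\right)}{-11141} = \left(-14847 - \left(\frac{327}{4} + 64 \cdot 289\right)\right) \left(- \frac{1}{11141}\right) = \left(-14847 - \frac{74311}{4}\right) \left(- \frac{1}{11141}\right) = \left(- \frac{133699}{4}\right) \left(- \frac{1}{11141}\right) = \frac{133699}{44564}$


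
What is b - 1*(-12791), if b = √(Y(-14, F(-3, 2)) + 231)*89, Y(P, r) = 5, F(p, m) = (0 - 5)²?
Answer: 12791 + 178*√59 ≈ 14158.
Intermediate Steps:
F(p, m) = 25 (F(p, m) = (-5)² = 25)
b = 178*√59 (b = √(5 + 231)*89 = √236*89 = (2*√59)*89 = 178*√59 ≈ 1367.2)
b - 1*(-12791) = 178*√59 - 1*(-12791) = 178*√59 + 12791 = 12791 + 178*√59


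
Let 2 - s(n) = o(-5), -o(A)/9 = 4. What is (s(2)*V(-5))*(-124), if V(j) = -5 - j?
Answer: 0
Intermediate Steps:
o(A) = -36 (o(A) = -9*4 = -36)
s(n) = 38 (s(n) = 2 - 1*(-36) = 2 + 36 = 38)
(s(2)*V(-5))*(-124) = (38*(-5 - 1*(-5)))*(-124) = (38*(-5 + 5))*(-124) = (38*0)*(-124) = 0*(-124) = 0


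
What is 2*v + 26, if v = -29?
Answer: -32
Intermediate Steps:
2*v + 26 = 2*(-29) + 26 = -58 + 26 = -32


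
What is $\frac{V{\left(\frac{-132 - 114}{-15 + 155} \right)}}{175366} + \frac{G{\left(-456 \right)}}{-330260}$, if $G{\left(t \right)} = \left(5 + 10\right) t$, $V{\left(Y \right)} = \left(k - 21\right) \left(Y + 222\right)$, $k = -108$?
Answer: $- \frac{4091810967}{28958187580} \approx -0.1413$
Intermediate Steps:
$V{\left(Y \right)} = -28638 - 129 Y$ ($V{\left(Y \right)} = \left(-108 - 21\right) \left(Y + 222\right) = - 129 \left(222 + Y\right) = -28638 - 129 Y$)
$G{\left(t \right)} = 15 t$
$\frac{V{\left(\frac{-132 - 114}{-15 + 155} \right)}}{175366} + \frac{G{\left(-456 \right)}}{-330260} = \frac{-28638 - 129 \frac{-132 - 114}{-15 + 155}}{175366} + \frac{15 \left(-456\right)}{-330260} = \left(-28638 - 129 \left(- \frac{246}{140}\right)\right) \frac{1}{175366} - - \frac{342}{16513} = \left(-28638 - 129 \left(\left(-246\right) \frac{1}{140}\right)\right) \frac{1}{175366} + \frac{342}{16513} = \left(-28638 - - \frac{15867}{70}\right) \frac{1}{175366} + \frac{342}{16513} = \left(-28638 + \frac{15867}{70}\right) \frac{1}{175366} + \frac{342}{16513} = \left(- \frac{1988793}{70}\right) \frac{1}{175366} + \frac{342}{16513} = - \frac{1988793}{12275620} + \frac{342}{16513} = - \frac{4091810967}{28958187580}$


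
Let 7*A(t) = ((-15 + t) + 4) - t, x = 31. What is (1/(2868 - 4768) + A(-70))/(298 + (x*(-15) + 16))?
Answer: 20907/2008300 ≈ 0.010410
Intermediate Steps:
A(t) = -11/7 (A(t) = (((-15 + t) + 4) - t)/7 = ((-11 + t) - t)/7 = (1/7)*(-11) = -11/7)
(1/(2868 - 4768) + A(-70))/(298 + (x*(-15) + 16)) = (1/(2868 - 4768) - 11/7)/(298 + (31*(-15) + 16)) = (1/(-1900) - 11/7)/(298 + (-465 + 16)) = (-1/1900 - 11/7)/(298 - 449) = -20907/13300/(-151) = -20907/13300*(-1/151) = 20907/2008300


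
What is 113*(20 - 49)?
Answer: -3277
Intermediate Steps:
113*(20 - 49) = 113*(-29) = -3277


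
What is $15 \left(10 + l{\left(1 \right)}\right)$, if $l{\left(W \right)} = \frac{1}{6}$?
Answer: $\frac{305}{2} \approx 152.5$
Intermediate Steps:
$l{\left(W \right)} = \frac{1}{6}$
$15 \left(10 + l{\left(1 \right)}\right) = 15 \left(10 + \frac{1}{6}\right) = 15 \cdot \frac{61}{6} = \frac{305}{2}$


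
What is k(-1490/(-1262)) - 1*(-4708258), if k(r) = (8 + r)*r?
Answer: 1874649029323/398161 ≈ 4.7083e+6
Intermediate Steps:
k(r) = r*(8 + r)
k(-1490/(-1262)) - 1*(-4708258) = (-1490/(-1262))*(8 - 1490/(-1262)) - 1*(-4708258) = (-1490*(-1/1262))*(8 - 1490*(-1/1262)) + 4708258 = 745*(8 + 745/631)/631 + 4708258 = (745/631)*(5793/631) + 4708258 = 4315785/398161 + 4708258 = 1874649029323/398161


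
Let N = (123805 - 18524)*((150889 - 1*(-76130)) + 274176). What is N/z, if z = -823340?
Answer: -10553262159/164668 ≈ -64088.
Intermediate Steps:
N = 52766310795 (N = 105281*((150889 + 76130) + 274176) = 105281*(227019 + 274176) = 105281*501195 = 52766310795)
N/z = 52766310795/(-823340) = 52766310795*(-1/823340) = -10553262159/164668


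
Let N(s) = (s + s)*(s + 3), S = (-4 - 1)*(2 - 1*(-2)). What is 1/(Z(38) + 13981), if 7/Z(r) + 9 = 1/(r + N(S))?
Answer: 923/12903745 ≈ 7.1530e-5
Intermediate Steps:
S = -20 (S = -5*(2 + 2) = -5*4 = -20)
N(s) = 2*s*(3 + s) (N(s) = (2*s)*(3 + s) = 2*s*(3 + s))
Z(r) = 7/(-9 + 1/(680 + r)) (Z(r) = 7/(-9 + 1/(r + 2*(-20)*(3 - 20))) = 7/(-9 + 1/(r + 2*(-20)*(-17))) = 7/(-9 + 1/(r + 680)) = 7/(-9 + 1/(680 + r)))
1/(Z(38) + 13981) = 1/(7*(680 + 38)/(-6119 - 9*38) + 13981) = 1/(7*718/(-6119 - 342) + 13981) = 1/(7*718/(-6461) + 13981) = 1/(7*(-1/6461)*718 + 13981) = 1/(-718/923 + 13981) = 1/(12903745/923) = 923/12903745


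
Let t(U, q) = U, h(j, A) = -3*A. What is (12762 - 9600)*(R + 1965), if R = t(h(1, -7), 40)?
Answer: 6279732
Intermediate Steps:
R = 21 (R = -3*(-7) = 21)
(12762 - 9600)*(R + 1965) = (12762 - 9600)*(21 + 1965) = 3162*1986 = 6279732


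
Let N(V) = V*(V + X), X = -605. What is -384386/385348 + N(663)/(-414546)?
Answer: -14513654229/13312039334 ≈ -1.0903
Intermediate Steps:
N(V) = V*(-605 + V) (N(V) = V*(V - 605) = V*(-605 + V))
-384386/385348 + N(663)/(-414546) = -384386/385348 + (663*(-605 + 663))/(-414546) = -384386*1/385348 + (663*58)*(-1/414546) = -192193/192674 + 38454*(-1/414546) = -192193/192674 - 6409/69091 = -14513654229/13312039334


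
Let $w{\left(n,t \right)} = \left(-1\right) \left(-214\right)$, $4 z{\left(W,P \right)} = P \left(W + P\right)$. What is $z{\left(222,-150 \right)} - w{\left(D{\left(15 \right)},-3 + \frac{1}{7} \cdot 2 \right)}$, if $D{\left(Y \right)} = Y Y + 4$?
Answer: $-2914$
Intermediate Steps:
$z{\left(W,P \right)} = \frac{P \left(P + W\right)}{4}$ ($z{\left(W,P \right)} = \frac{P \left(W + P\right)}{4} = \frac{P \left(P + W\right)}{4}$)
$D{\left(Y \right)} = 4 + Y^{2}$ ($D{\left(Y \right)} = Y^{2} + 4 = 4 + Y^{2}$)
$w{\left(n,t \right)} = 214$
$z{\left(222,-150 \right)} - w{\left(D{\left(15 \right)},-3 + \frac{1}{7} \cdot 2 \right)} = \frac{1}{4} \left(-150\right) \left(-150 + 222\right) - 214 = \frac{1}{4} \left(-150\right) 72 - 214 = -2700 - 214 = -2914$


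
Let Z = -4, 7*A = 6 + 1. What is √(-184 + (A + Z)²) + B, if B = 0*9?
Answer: 5*I*√7 ≈ 13.229*I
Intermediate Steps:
A = 1 (A = (6 + 1)/7 = (⅐)*7 = 1)
B = 0
√(-184 + (A + Z)²) + B = √(-184 + (1 - 4)²) + 0 = √(-184 + (-3)²) + 0 = √(-184 + 9) + 0 = √(-175) + 0 = 5*I*√7 + 0 = 5*I*√7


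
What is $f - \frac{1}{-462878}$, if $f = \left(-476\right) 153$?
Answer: $- \frac{33710478983}{462878} \approx -72828.0$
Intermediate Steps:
$f = -72828$
$f - \frac{1}{-462878} = -72828 - \frac{1}{-462878} = -72828 - - \frac{1}{462878} = -72828 + \frac{1}{462878} = - \frac{33710478983}{462878}$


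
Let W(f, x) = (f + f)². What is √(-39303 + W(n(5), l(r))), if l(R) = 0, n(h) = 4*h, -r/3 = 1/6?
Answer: I*√37703 ≈ 194.17*I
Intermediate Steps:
r = -½ (r = -3/6 = -3*⅙ = -½ ≈ -0.50000)
W(f, x) = 4*f² (W(f, x) = (2*f)² = 4*f²)
√(-39303 + W(n(5), l(r))) = √(-39303 + 4*(4*5)²) = √(-39303 + 4*20²) = √(-39303 + 4*400) = √(-39303 + 1600) = √(-37703) = I*√37703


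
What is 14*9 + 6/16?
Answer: 1011/8 ≈ 126.38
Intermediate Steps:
14*9 + 6/16 = 126 + 6*(1/16) = 126 + 3/8 = 1011/8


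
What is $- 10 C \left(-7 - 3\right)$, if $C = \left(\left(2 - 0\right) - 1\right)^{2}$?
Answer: $100$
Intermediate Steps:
$C = 1$ ($C = \left(\left(2 + 0\right) - 1\right)^{2} = \left(2 - 1\right)^{2} = 1^{2} = 1$)
$- 10 C \left(-7 - 3\right) = \left(-10\right) 1 \left(-7 - 3\right) = - 10 \left(-7 - 3\right) = \left(-10\right) \left(-10\right) = 100$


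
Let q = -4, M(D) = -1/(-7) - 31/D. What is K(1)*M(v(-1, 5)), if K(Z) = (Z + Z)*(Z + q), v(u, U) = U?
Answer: 1272/35 ≈ 36.343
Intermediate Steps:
M(D) = ⅐ - 31/D (M(D) = -1*(-⅐) - 31/D = ⅐ - 31/D)
K(Z) = 2*Z*(-4 + Z) (K(Z) = (Z + Z)*(Z - 4) = (2*Z)*(-4 + Z) = 2*Z*(-4 + Z))
K(1)*M(v(-1, 5)) = (2*1*(-4 + 1))*((⅐)*(-217 + 5)/5) = (2*1*(-3))*((⅐)*(⅕)*(-212)) = -6*(-212/35) = 1272/35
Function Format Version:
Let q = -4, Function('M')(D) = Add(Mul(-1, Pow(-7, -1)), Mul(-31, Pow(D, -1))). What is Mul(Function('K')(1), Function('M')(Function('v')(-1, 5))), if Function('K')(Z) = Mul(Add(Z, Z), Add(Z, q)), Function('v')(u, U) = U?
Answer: Rational(1272, 35) ≈ 36.343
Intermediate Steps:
Function('M')(D) = Add(Rational(1, 7), Mul(-31, Pow(D, -1))) (Function('M')(D) = Add(Mul(-1, Rational(-1, 7)), Mul(-31, Pow(D, -1))) = Add(Rational(1, 7), Mul(-31, Pow(D, -1))))
Function('K')(Z) = Mul(2, Z, Add(-4, Z)) (Function('K')(Z) = Mul(Add(Z, Z), Add(Z, -4)) = Mul(Mul(2, Z), Add(-4, Z)) = Mul(2, Z, Add(-4, Z)))
Mul(Function('K')(1), Function('M')(Function('v')(-1, 5))) = Mul(Mul(2, 1, Add(-4, 1)), Mul(Rational(1, 7), Pow(5, -1), Add(-217, 5))) = Mul(Mul(2, 1, -3), Mul(Rational(1, 7), Rational(1, 5), -212)) = Mul(-6, Rational(-212, 35)) = Rational(1272, 35)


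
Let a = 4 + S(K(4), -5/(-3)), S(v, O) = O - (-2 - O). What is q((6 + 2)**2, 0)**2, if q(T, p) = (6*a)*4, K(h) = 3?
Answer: 50176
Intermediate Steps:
S(v, O) = 2 + 2*O (S(v, O) = O + (2 + O) = 2 + 2*O)
a = 28/3 (a = 4 + (2 + 2*(-5/(-3))) = 4 + (2 + 2*(-5*(-1/3))) = 4 + (2 + 2*(5/3)) = 4 + (2 + 10/3) = 4 + 16/3 = 28/3 ≈ 9.3333)
q(T, p) = 224 (q(T, p) = (6*(28/3))*4 = 56*4 = 224)
q((6 + 2)**2, 0)**2 = 224**2 = 50176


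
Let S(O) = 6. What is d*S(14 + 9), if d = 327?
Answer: 1962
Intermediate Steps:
d*S(14 + 9) = 327*6 = 1962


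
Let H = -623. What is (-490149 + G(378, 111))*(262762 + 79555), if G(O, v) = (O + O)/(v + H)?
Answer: -21476715607737/128 ≈ -1.6779e+11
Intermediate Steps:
G(O, v) = 2*O/(-623 + v) (G(O, v) = (O + O)/(v - 623) = (2*O)/(-623 + v) = 2*O/(-623 + v))
(-490149 + G(378, 111))*(262762 + 79555) = (-490149 + 2*378/(-623 + 111))*(262762 + 79555) = (-490149 + 2*378/(-512))*342317 = (-490149 + 2*378*(-1/512))*342317 = (-490149 - 189/128)*342317 = -62739261/128*342317 = -21476715607737/128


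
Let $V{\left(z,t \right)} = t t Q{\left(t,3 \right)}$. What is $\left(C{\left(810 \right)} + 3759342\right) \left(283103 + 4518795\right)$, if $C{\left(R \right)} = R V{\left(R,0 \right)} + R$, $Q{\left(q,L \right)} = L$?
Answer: $18055866368496$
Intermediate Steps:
$V{\left(z,t \right)} = 3 t^{2}$ ($V{\left(z,t \right)} = t t 3 = t^{2} \cdot 3 = 3 t^{2}$)
$C{\left(R \right)} = R$ ($C{\left(R \right)} = R 3 \cdot 0^{2} + R = R 3 \cdot 0 + R = R 0 + R = 0 + R = R$)
$\left(C{\left(810 \right)} + 3759342\right) \left(283103 + 4518795\right) = \left(810 + 3759342\right) \left(283103 + 4518795\right) = 3760152 \cdot 4801898 = 18055866368496$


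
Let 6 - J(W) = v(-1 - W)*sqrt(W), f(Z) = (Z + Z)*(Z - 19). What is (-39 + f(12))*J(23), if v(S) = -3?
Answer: -1242 - 621*sqrt(23) ≈ -4220.2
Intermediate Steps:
f(Z) = 2*Z*(-19 + Z) (f(Z) = (2*Z)*(-19 + Z) = 2*Z*(-19 + Z))
J(W) = 6 + 3*sqrt(W) (J(W) = 6 - (-3)*sqrt(W) = 6 + 3*sqrt(W))
(-39 + f(12))*J(23) = (-39 + 2*12*(-19 + 12))*(6 + 3*sqrt(23)) = (-39 + 2*12*(-7))*(6 + 3*sqrt(23)) = (-39 - 168)*(6 + 3*sqrt(23)) = -207*(6 + 3*sqrt(23)) = -1242 - 621*sqrt(23)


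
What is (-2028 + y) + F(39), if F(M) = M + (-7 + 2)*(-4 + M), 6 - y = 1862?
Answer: -4020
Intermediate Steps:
y = -1856 (y = 6 - 1*1862 = 6 - 1862 = -1856)
F(M) = 20 - 4*M (F(M) = M - 5*(-4 + M) = M + (20 - 5*M) = 20 - 4*M)
(-2028 + y) + F(39) = (-2028 - 1856) + (20 - 4*39) = -3884 + (20 - 156) = -3884 - 136 = -4020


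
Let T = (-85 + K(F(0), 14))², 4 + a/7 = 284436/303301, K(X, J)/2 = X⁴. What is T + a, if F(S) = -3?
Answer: 1791770253/303301 ≈ 5907.6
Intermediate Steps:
K(X, J) = 2*X⁴
a = -6501376/303301 (a = -28 + 7*(284436/303301) = -28 + 1991052/303301 = -6501376/303301 ≈ -21.435)
T = 5929 (T = (-85 + 2*(-3)⁴)² = (-85 + 2*81)² = (-85 + 162)² = 77² = 5929)
T + a = 5929 - 6501376/303301 = 1791770253/303301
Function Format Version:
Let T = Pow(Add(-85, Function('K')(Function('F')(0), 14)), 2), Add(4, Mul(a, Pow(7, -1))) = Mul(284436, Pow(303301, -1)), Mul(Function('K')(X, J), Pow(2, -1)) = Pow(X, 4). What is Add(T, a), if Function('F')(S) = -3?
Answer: Rational(1791770253, 303301) ≈ 5907.6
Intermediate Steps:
Function('K')(X, J) = Mul(2, Pow(X, 4))
a = Rational(-6501376, 303301) (a = Add(-28, Mul(7, Mul(284436, Pow(303301, -1)))) = Add(-28, Mul(7, Mul(284436, Rational(1, 303301)))) = Add(-28, Mul(7, Rational(284436, 303301))) = Add(-28, Rational(1991052, 303301)) = Rational(-6501376, 303301) ≈ -21.435)
T = 5929 (T = Pow(Add(-85, Mul(2, Pow(-3, 4))), 2) = Pow(Add(-85, Mul(2, 81)), 2) = Pow(Add(-85, 162), 2) = Pow(77, 2) = 5929)
Add(T, a) = Add(5929, Rational(-6501376, 303301)) = Rational(1791770253, 303301)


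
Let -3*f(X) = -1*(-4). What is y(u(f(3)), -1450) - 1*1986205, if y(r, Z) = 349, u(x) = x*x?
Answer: -1985856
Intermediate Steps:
f(X) = -4/3 (f(X) = -(-1)*(-4)/3 = -⅓*4 = -4/3)
u(x) = x²
y(u(f(3)), -1450) - 1*1986205 = 349 - 1*1986205 = 349 - 1986205 = -1985856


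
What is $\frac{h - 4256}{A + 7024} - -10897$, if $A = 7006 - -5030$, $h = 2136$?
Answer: $\frac{10384735}{953} \approx 10897.0$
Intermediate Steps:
$A = 12036$ ($A = 7006 + 5030 = 12036$)
$\frac{h - 4256}{A + 7024} - -10897 = \frac{2136 - 4256}{12036 + 7024} - -10897 = - \frac{2120}{19060} + 10897 = \left(-2120\right) \frac{1}{19060} + 10897 = - \frac{106}{953} + 10897 = \frac{10384735}{953}$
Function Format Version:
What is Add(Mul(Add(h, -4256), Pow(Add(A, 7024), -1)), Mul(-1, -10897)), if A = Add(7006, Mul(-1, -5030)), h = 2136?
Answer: Rational(10384735, 953) ≈ 10897.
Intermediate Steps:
A = 12036 (A = Add(7006, 5030) = 12036)
Add(Mul(Add(h, -4256), Pow(Add(A, 7024), -1)), Mul(-1, -10897)) = Add(Mul(Add(2136, -4256), Pow(Add(12036, 7024), -1)), Mul(-1, -10897)) = Add(Mul(-2120, Pow(19060, -1)), 10897) = Add(Mul(-2120, Rational(1, 19060)), 10897) = Add(Rational(-106, 953), 10897) = Rational(10384735, 953)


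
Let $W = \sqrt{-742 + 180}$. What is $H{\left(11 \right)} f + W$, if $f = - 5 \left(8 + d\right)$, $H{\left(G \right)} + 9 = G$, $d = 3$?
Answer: $-110 + i \sqrt{562} \approx -110.0 + 23.707 i$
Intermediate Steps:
$H{\left(G \right)} = -9 + G$
$W = i \sqrt{562}$ ($W = \sqrt{-562} = i \sqrt{562} \approx 23.707 i$)
$f = -55$ ($f = - 5 \left(8 + 3\right) = \left(-5\right) 11 = -55$)
$H{\left(11 \right)} f + W = \left(-9 + 11\right) \left(-55\right) + i \sqrt{562} = 2 \left(-55\right) + i \sqrt{562} = -110 + i \sqrt{562}$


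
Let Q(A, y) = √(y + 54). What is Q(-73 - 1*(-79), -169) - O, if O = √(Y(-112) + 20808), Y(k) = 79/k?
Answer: -√16312919/28 + I*√115 ≈ -144.25 + 10.724*I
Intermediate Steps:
Q(A, y) = √(54 + y)
O = √16312919/28 (O = √(79/(-112) + 20808) = √(79*(-1/112) + 20808) = √(-79/112 + 20808) = √(2330417/112) = √16312919/28 ≈ 144.25)
Q(-73 - 1*(-79), -169) - O = √(54 - 169) - √16312919/28 = √(-115) - √16312919/28 = I*√115 - √16312919/28 = -√16312919/28 + I*√115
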